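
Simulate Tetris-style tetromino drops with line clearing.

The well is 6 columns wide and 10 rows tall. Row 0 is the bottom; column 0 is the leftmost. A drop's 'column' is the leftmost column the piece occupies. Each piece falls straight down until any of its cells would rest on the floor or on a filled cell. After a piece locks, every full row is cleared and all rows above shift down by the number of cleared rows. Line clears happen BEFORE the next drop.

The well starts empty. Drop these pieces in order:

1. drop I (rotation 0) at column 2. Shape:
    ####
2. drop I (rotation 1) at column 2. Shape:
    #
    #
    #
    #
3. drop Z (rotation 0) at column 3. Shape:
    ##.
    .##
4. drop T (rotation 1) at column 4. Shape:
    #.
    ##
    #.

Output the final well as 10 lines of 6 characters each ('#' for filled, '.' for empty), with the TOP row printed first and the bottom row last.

Drop 1: I rot0 at col 2 lands with bottom-row=0; cleared 0 line(s) (total 0); column heights now [0 0 1 1 1 1], max=1
Drop 2: I rot1 at col 2 lands with bottom-row=1; cleared 0 line(s) (total 0); column heights now [0 0 5 1 1 1], max=5
Drop 3: Z rot0 at col 3 lands with bottom-row=1; cleared 0 line(s) (total 0); column heights now [0 0 5 3 3 2], max=5
Drop 4: T rot1 at col 4 lands with bottom-row=3; cleared 0 line(s) (total 0); column heights now [0 0 5 3 6 5], max=6

Answer: ......
......
......
......
....#.
..#.##
..#.#.
..###.
..#.##
..####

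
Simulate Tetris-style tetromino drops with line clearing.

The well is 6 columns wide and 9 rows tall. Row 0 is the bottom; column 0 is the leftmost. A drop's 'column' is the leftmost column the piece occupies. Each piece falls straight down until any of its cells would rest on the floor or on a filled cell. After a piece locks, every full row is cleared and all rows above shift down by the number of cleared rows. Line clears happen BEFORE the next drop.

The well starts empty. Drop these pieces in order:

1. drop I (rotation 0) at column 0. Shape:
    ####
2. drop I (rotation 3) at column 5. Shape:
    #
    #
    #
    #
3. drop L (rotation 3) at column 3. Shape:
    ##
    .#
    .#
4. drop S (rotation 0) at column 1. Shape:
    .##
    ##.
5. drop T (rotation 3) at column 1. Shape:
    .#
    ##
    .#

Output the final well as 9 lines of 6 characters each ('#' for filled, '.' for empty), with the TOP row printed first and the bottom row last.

Answer: ......
......
......
..#...
.##...
..#...
..##.#
.#####
....##

Derivation:
Drop 1: I rot0 at col 0 lands with bottom-row=0; cleared 0 line(s) (total 0); column heights now [1 1 1 1 0 0], max=1
Drop 2: I rot3 at col 5 lands with bottom-row=0; cleared 0 line(s) (total 0); column heights now [1 1 1 1 0 4], max=4
Drop 3: L rot3 at col 3 lands with bottom-row=0; cleared 1 line(s) (total 1); column heights now [0 0 0 2 2 3], max=3
Drop 4: S rot0 at col 1 lands with bottom-row=1; cleared 0 line(s) (total 1); column heights now [0 2 3 3 2 3], max=3
Drop 5: T rot3 at col 1 lands with bottom-row=3; cleared 0 line(s) (total 1); column heights now [0 5 6 3 2 3], max=6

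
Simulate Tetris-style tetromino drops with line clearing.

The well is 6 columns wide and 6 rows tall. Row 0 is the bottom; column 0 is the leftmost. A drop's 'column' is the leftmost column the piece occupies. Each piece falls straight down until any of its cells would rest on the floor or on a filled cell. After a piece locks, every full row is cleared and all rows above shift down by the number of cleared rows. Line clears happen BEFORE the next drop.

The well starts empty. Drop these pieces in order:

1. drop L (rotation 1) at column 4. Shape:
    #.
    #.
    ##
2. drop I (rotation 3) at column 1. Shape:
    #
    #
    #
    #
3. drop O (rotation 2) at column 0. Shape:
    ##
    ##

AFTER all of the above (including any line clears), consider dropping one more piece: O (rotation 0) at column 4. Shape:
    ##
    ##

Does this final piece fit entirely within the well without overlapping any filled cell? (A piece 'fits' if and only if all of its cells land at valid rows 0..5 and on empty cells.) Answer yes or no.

Answer: yes

Derivation:
Drop 1: L rot1 at col 4 lands with bottom-row=0; cleared 0 line(s) (total 0); column heights now [0 0 0 0 3 1], max=3
Drop 2: I rot3 at col 1 lands with bottom-row=0; cleared 0 line(s) (total 0); column heights now [0 4 0 0 3 1], max=4
Drop 3: O rot2 at col 0 lands with bottom-row=4; cleared 0 line(s) (total 0); column heights now [6 6 0 0 3 1], max=6
Test piece O rot0 at col 4 (width 2): heights before test = [6 6 0 0 3 1]; fits = True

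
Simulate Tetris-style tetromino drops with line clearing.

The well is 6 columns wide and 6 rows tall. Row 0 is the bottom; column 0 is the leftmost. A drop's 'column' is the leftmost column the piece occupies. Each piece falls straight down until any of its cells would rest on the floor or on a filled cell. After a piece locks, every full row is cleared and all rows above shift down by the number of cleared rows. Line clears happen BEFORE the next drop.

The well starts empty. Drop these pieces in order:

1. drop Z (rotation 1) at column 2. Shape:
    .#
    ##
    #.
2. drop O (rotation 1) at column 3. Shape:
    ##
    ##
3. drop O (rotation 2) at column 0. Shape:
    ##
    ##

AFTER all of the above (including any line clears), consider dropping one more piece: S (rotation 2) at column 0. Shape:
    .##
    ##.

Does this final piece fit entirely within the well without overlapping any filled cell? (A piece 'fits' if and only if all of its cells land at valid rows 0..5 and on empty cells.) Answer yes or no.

Drop 1: Z rot1 at col 2 lands with bottom-row=0; cleared 0 line(s) (total 0); column heights now [0 0 2 3 0 0], max=3
Drop 2: O rot1 at col 3 lands with bottom-row=3; cleared 0 line(s) (total 0); column heights now [0 0 2 5 5 0], max=5
Drop 3: O rot2 at col 0 lands with bottom-row=0; cleared 0 line(s) (total 0); column heights now [2 2 2 5 5 0], max=5
Test piece S rot2 at col 0 (width 3): heights before test = [2 2 2 5 5 0]; fits = True

Answer: yes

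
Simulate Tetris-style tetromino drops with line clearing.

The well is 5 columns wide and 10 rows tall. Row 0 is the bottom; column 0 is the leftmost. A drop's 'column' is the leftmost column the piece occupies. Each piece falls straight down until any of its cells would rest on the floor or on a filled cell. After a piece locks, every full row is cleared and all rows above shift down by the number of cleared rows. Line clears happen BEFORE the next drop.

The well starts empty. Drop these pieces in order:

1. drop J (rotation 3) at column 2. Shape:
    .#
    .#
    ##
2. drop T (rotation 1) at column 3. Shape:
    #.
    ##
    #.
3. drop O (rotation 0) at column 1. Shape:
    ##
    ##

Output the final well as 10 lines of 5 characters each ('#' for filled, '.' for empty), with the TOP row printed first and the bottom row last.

Answer: .....
.....
.....
.....
...#.
...##
...#.
.###.
.###.
..##.

Derivation:
Drop 1: J rot3 at col 2 lands with bottom-row=0; cleared 0 line(s) (total 0); column heights now [0 0 1 3 0], max=3
Drop 2: T rot1 at col 3 lands with bottom-row=3; cleared 0 line(s) (total 0); column heights now [0 0 1 6 5], max=6
Drop 3: O rot0 at col 1 lands with bottom-row=1; cleared 0 line(s) (total 0); column heights now [0 3 3 6 5], max=6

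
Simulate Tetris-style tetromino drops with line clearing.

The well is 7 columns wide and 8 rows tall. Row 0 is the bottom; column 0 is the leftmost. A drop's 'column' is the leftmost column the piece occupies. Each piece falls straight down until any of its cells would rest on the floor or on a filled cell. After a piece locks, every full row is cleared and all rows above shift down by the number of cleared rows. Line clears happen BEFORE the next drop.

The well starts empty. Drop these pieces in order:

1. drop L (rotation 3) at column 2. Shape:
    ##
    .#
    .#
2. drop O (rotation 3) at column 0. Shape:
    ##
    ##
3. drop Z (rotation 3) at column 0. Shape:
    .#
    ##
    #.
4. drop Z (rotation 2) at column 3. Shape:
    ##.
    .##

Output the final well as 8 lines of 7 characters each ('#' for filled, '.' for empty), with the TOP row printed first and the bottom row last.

Drop 1: L rot3 at col 2 lands with bottom-row=0; cleared 0 line(s) (total 0); column heights now [0 0 3 3 0 0 0], max=3
Drop 2: O rot3 at col 0 lands with bottom-row=0; cleared 0 line(s) (total 0); column heights now [2 2 3 3 0 0 0], max=3
Drop 3: Z rot3 at col 0 lands with bottom-row=2; cleared 0 line(s) (total 0); column heights now [4 5 3 3 0 0 0], max=5
Drop 4: Z rot2 at col 3 lands with bottom-row=2; cleared 0 line(s) (total 0); column heights now [4 5 3 4 4 3 0], max=5

Answer: .......
.......
.......
.#.....
##.##..
#.####.
##.#...
##.#...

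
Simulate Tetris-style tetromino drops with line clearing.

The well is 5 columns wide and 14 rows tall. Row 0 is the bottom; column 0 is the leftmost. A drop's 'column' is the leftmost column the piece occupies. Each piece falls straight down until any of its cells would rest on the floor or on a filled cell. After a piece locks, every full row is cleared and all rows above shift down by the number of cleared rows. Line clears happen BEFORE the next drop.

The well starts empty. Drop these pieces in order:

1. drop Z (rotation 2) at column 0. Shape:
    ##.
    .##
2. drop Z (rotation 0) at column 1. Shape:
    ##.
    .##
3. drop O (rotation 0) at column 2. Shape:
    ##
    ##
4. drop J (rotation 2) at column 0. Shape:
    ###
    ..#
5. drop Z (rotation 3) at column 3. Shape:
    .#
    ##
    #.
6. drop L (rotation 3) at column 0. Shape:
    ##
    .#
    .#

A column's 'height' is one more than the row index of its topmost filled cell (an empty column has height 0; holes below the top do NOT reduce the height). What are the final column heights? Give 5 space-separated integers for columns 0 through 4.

Answer: 6 6 6 6 7

Derivation:
Drop 1: Z rot2 at col 0 lands with bottom-row=0; cleared 0 line(s) (total 0); column heights now [2 2 1 0 0], max=2
Drop 2: Z rot0 at col 1 lands with bottom-row=1; cleared 0 line(s) (total 0); column heights now [2 3 3 2 0], max=3
Drop 3: O rot0 at col 2 lands with bottom-row=3; cleared 0 line(s) (total 0); column heights now [2 3 5 5 0], max=5
Drop 4: J rot2 at col 0 lands with bottom-row=5; cleared 0 line(s) (total 0); column heights now [7 7 7 5 0], max=7
Drop 5: Z rot3 at col 3 lands with bottom-row=5; cleared 1 line(s) (total 1); column heights now [2 3 6 6 7], max=7
Drop 6: L rot3 at col 0 lands with bottom-row=3; cleared 0 line(s) (total 1); column heights now [6 6 6 6 7], max=7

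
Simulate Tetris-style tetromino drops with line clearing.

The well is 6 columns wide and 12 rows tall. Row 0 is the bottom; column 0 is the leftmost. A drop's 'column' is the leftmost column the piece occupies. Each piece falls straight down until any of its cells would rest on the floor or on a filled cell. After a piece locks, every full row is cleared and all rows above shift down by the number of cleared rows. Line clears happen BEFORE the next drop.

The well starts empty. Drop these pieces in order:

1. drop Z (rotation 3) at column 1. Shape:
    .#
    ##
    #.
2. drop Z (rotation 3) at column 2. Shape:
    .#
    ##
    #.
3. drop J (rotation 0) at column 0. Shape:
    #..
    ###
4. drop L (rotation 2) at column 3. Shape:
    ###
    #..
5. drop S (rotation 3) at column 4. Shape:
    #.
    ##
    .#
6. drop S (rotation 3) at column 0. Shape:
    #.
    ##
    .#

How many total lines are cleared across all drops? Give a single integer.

Drop 1: Z rot3 at col 1 lands with bottom-row=0; cleared 0 line(s) (total 0); column heights now [0 2 3 0 0 0], max=3
Drop 2: Z rot3 at col 2 lands with bottom-row=3; cleared 0 line(s) (total 0); column heights now [0 2 5 6 0 0], max=6
Drop 3: J rot0 at col 0 lands with bottom-row=5; cleared 0 line(s) (total 0); column heights now [7 6 6 6 0 0], max=7
Drop 4: L rot2 at col 3 lands with bottom-row=6; cleared 0 line(s) (total 0); column heights now [7 6 6 8 8 8], max=8
Drop 5: S rot3 at col 4 lands with bottom-row=8; cleared 0 line(s) (total 0); column heights now [7 6 6 8 11 10], max=11
Drop 6: S rot3 at col 0 lands with bottom-row=6; cleared 0 line(s) (total 0); column heights now [9 8 6 8 11 10], max=11

Answer: 0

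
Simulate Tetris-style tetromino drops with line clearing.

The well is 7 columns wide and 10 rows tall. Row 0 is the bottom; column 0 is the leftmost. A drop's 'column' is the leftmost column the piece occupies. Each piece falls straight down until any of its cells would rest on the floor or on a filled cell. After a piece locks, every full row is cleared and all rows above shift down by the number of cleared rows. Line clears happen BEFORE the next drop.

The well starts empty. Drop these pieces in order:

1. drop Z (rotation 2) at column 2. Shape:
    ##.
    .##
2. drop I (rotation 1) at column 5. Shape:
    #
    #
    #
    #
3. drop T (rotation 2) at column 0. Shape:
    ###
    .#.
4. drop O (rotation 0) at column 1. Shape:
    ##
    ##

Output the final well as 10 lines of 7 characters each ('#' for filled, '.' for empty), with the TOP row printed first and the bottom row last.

Answer: .......
.......
.......
.......
.......
.##....
.##..#.
###..#.
.###.#.
...###.

Derivation:
Drop 1: Z rot2 at col 2 lands with bottom-row=0; cleared 0 line(s) (total 0); column heights now [0 0 2 2 1 0 0], max=2
Drop 2: I rot1 at col 5 lands with bottom-row=0; cleared 0 line(s) (total 0); column heights now [0 0 2 2 1 4 0], max=4
Drop 3: T rot2 at col 0 lands with bottom-row=1; cleared 0 line(s) (total 0); column heights now [3 3 3 2 1 4 0], max=4
Drop 4: O rot0 at col 1 lands with bottom-row=3; cleared 0 line(s) (total 0); column heights now [3 5 5 2 1 4 0], max=5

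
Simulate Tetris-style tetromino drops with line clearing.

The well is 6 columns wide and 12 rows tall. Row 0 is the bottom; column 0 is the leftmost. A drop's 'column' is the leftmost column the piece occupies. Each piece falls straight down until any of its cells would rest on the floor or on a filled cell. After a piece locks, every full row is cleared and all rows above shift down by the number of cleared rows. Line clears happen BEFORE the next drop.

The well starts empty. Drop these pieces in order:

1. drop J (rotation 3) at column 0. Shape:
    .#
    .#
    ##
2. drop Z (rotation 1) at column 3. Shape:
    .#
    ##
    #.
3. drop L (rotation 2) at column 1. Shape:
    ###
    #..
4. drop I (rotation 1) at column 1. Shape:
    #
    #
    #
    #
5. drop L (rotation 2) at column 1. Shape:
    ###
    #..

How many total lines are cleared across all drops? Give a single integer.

Answer: 0

Derivation:
Drop 1: J rot3 at col 0 lands with bottom-row=0; cleared 0 line(s) (total 0); column heights now [1 3 0 0 0 0], max=3
Drop 2: Z rot1 at col 3 lands with bottom-row=0; cleared 0 line(s) (total 0); column heights now [1 3 0 2 3 0], max=3
Drop 3: L rot2 at col 1 lands with bottom-row=3; cleared 0 line(s) (total 0); column heights now [1 5 5 5 3 0], max=5
Drop 4: I rot1 at col 1 lands with bottom-row=5; cleared 0 line(s) (total 0); column heights now [1 9 5 5 3 0], max=9
Drop 5: L rot2 at col 1 lands with bottom-row=9; cleared 0 line(s) (total 0); column heights now [1 11 11 11 3 0], max=11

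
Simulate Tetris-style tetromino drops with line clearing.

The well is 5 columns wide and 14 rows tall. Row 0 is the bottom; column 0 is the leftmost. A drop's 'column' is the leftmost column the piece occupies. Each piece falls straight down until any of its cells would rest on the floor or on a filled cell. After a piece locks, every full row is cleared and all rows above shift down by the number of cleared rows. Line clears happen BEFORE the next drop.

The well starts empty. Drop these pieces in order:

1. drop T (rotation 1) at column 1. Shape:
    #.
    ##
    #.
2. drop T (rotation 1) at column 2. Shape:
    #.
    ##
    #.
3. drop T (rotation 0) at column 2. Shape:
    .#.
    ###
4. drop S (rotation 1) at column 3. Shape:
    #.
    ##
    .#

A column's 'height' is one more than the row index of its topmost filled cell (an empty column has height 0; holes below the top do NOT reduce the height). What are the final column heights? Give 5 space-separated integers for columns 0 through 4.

Drop 1: T rot1 at col 1 lands with bottom-row=0; cleared 0 line(s) (total 0); column heights now [0 3 2 0 0], max=3
Drop 2: T rot1 at col 2 lands with bottom-row=2; cleared 0 line(s) (total 0); column heights now [0 3 5 4 0], max=5
Drop 3: T rot0 at col 2 lands with bottom-row=5; cleared 0 line(s) (total 0); column heights now [0 3 6 7 6], max=7
Drop 4: S rot1 at col 3 lands with bottom-row=6; cleared 0 line(s) (total 0); column heights now [0 3 6 9 8], max=9

Answer: 0 3 6 9 8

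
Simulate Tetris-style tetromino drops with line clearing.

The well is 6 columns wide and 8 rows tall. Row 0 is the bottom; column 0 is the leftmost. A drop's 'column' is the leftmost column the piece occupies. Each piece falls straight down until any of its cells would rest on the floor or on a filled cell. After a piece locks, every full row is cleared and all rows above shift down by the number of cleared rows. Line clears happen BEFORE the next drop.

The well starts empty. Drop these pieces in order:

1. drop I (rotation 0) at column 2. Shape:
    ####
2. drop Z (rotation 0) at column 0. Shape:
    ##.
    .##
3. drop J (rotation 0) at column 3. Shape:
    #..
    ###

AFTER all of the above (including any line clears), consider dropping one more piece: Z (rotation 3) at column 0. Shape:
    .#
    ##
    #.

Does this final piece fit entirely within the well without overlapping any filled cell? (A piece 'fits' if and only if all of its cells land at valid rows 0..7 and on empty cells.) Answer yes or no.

Answer: yes

Derivation:
Drop 1: I rot0 at col 2 lands with bottom-row=0; cleared 0 line(s) (total 0); column heights now [0 0 1 1 1 1], max=1
Drop 2: Z rot0 at col 0 lands with bottom-row=1; cleared 0 line(s) (total 0); column heights now [3 3 2 1 1 1], max=3
Drop 3: J rot0 at col 3 lands with bottom-row=1; cleared 0 line(s) (total 0); column heights now [3 3 2 3 2 2], max=3
Test piece Z rot3 at col 0 (width 2): heights before test = [3 3 2 3 2 2]; fits = True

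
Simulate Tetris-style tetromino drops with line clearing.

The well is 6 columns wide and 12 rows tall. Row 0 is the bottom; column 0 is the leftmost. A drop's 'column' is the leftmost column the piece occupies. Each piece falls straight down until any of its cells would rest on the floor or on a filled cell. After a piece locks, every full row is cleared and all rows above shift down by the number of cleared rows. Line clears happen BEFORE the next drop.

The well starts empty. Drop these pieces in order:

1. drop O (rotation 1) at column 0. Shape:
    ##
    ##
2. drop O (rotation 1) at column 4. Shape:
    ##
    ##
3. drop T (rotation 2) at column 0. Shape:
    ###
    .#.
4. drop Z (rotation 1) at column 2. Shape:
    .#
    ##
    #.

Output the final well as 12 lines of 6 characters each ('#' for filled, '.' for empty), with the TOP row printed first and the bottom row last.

Answer: ......
......
......
......
......
...#..
..##..
..#...
###...
.#....
##..##
##..##

Derivation:
Drop 1: O rot1 at col 0 lands with bottom-row=0; cleared 0 line(s) (total 0); column heights now [2 2 0 0 0 0], max=2
Drop 2: O rot1 at col 4 lands with bottom-row=0; cleared 0 line(s) (total 0); column heights now [2 2 0 0 2 2], max=2
Drop 3: T rot2 at col 0 lands with bottom-row=2; cleared 0 line(s) (total 0); column heights now [4 4 4 0 2 2], max=4
Drop 4: Z rot1 at col 2 lands with bottom-row=4; cleared 0 line(s) (total 0); column heights now [4 4 6 7 2 2], max=7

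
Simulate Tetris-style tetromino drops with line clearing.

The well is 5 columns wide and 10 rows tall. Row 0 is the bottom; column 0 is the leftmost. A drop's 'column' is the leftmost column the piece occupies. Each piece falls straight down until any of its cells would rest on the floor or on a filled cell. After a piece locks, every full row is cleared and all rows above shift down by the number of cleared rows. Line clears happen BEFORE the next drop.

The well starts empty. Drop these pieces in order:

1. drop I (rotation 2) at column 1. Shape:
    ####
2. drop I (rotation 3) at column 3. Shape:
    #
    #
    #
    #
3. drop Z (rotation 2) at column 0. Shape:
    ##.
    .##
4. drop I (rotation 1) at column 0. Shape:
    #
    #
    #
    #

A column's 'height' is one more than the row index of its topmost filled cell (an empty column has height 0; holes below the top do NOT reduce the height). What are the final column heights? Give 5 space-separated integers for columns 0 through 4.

Drop 1: I rot2 at col 1 lands with bottom-row=0; cleared 0 line(s) (total 0); column heights now [0 1 1 1 1], max=1
Drop 2: I rot3 at col 3 lands with bottom-row=1; cleared 0 line(s) (total 0); column heights now [0 1 1 5 1], max=5
Drop 3: Z rot2 at col 0 lands with bottom-row=1; cleared 0 line(s) (total 0); column heights now [3 3 2 5 1], max=5
Drop 4: I rot1 at col 0 lands with bottom-row=3; cleared 0 line(s) (total 0); column heights now [7 3 2 5 1], max=7

Answer: 7 3 2 5 1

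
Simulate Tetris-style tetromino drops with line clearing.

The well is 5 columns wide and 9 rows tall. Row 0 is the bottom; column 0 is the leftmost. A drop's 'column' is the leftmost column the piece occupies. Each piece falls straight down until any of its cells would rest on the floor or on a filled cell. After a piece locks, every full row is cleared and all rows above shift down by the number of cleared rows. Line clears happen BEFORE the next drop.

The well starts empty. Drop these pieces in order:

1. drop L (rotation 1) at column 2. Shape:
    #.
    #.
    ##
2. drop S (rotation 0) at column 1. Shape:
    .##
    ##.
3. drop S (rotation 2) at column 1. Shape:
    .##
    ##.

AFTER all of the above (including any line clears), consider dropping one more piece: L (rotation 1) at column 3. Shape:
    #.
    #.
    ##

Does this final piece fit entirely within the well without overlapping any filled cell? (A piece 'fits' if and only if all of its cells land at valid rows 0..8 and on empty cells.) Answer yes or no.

Drop 1: L rot1 at col 2 lands with bottom-row=0; cleared 0 line(s) (total 0); column heights now [0 0 3 1 0], max=3
Drop 2: S rot0 at col 1 lands with bottom-row=3; cleared 0 line(s) (total 0); column heights now [0 4 5 5 0], max=5
Drop 3: S rot2 at col 1 lands with bottom-row=5; cleared 0 line(s) (total 0); column heights now [0 6 7 7 0], max=7
Test piece L rot1 at col 3 (width 2): heights before test = [0 6 7 7 0]; fits = False

Answer: no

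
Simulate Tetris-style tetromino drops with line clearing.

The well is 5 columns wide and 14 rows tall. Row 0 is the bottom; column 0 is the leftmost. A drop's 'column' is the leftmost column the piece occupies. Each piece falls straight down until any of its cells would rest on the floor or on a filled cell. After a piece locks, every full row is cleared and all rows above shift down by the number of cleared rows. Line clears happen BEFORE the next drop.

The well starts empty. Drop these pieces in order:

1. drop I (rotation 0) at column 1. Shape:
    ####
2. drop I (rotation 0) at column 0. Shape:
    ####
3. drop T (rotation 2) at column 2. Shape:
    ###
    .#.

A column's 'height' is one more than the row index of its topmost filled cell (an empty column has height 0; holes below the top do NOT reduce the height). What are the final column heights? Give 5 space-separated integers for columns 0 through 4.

Answer: 2 2 4 4 4

Derivation:
Drop 1: I rot0 at col 1 lands with bottom-row=0; cleared 0 line(s) (total 0); column heights now [0 1 1 1 1], max=1
Drop 2: I rot0 at col 0 lands with bottom-row=1; cleared 0 line(s) (total 0); column heights now [2 2 2 2 1], max=2
Drop 3: T rot2 at col 2 lands with bottom-row=2; cleared 0 line(s) (total 0); column heights now [2 2 4 4 4], max=4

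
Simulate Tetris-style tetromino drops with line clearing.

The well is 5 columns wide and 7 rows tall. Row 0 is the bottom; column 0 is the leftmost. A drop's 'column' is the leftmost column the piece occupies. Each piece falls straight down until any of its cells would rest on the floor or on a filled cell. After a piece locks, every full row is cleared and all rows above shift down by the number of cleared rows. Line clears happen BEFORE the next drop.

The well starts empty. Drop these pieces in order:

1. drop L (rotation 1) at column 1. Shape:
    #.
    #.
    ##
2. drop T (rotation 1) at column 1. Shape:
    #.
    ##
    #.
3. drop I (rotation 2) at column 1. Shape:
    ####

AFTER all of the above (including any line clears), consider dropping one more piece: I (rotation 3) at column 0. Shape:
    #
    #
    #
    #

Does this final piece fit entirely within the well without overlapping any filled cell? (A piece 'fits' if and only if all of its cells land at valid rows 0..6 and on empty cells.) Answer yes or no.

Drop 1: L rot1 at col 1 lands with bottom-row=0; cleared 0 line(s) (total 0); column heights now [0 3 1 0 0], max=3
Drop 2: T rot1 at col 1 lands with bottom-row=3; cleared 0 line(s) (total 0); column heights now [0 6 5 0 0], max=6
Drop 3: I rot2 at col 1 lands with bottom-row=6; cleared 0 line(s) (total 0); column heights now [0 7 7 7 7], max=7
Test piece I rot3 at col 0 (width 1): heights before test = [0 7 7 7 7]; fits = True

Answer: yes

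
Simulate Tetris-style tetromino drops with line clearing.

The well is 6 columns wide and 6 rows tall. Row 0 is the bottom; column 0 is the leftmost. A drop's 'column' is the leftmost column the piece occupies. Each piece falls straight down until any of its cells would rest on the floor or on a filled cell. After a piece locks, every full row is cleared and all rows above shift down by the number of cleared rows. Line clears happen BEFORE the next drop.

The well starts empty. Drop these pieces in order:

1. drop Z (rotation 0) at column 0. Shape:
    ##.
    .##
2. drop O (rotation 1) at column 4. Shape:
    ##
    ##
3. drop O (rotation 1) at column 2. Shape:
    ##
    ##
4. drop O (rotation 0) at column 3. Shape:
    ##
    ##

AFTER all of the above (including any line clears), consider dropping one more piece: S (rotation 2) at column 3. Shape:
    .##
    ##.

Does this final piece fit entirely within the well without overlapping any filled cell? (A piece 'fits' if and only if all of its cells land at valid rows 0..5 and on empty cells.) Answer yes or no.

Drop 1: Z rot0 at col 0 lands with bottom-row=0; cleared 0 line(s) (total 0); column heights now [2 2 1 0 0 0], max=2
Drop 2: O rot1 at col 4 lands with bottom-row=0; cleared 0 line(s) (total 0); column heights now [2 2 1 0 2 2], max=2
Drop 3: O rot1 at col 2 lands with bottom-row=1; cleared 1 line(s) (total 1); column heights now [0 1 2 2 1 1], max=2
Drop 4: O rot0 at col 3 lands with bottom-row=2; cleared 0 line(s) (total 1); column heights now [0 1 2 4 4 1], max=4
Test piece S rot2 at col 3 (width 3): heights before test = [0 1 2 4 4 1]; fits = True

Answer: yes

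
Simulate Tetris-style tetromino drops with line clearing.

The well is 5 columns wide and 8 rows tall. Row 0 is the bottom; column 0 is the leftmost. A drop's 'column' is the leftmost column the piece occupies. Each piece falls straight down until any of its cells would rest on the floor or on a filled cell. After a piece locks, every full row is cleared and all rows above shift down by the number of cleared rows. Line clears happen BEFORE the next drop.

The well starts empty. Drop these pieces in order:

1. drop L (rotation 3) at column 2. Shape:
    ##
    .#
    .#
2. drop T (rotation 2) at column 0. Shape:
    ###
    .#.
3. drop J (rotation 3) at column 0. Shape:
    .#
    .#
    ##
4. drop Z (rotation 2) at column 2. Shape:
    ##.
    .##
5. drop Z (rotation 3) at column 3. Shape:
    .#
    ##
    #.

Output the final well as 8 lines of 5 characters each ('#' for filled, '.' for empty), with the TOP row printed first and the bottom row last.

Answer: .....
....#
.#.##
.#.#.
####.
.###.
...#.
...#.

Derivation:
Drop 1: L rot3 at col 2 lands with bottom-row=0; cleared 0 line(s) (total 0); column heights now [0 0 3 3 0], max=3
Drop 2: T rot2 at col 0 lands with bottom-row=2; cleared 0 line(s) (total 0); column heights now [4 4 4 3 0], max=4
Drop 3: J rot3 at col 0 lands with bottom-row=4; cleared 0 line(s) (total 0); column heights now [5 7 4 3 0], max=7
Drop 4: Z rot2 at col 2 lands with bottom-row=3; cleared 1 line(s) (total 1); column heights now [4 6 4 4 0], max=6
Drop 5: Z rot3 at col 3 lands with bottom-row=4; cleared 0 line(s) (total 1); column heights now [4 6 4 6 7], max=7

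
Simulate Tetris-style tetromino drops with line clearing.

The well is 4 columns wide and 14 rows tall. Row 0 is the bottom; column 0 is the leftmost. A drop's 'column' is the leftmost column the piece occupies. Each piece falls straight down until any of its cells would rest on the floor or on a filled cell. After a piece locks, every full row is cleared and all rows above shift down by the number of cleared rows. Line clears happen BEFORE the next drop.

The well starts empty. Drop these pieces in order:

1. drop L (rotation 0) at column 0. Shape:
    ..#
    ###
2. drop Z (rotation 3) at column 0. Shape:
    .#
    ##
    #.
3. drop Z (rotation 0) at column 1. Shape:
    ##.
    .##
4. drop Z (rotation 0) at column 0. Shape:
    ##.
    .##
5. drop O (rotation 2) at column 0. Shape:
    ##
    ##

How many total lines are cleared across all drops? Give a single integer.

Answer: 0

Derivation:
Drop 1: L rot0 at col 0 lands with bottom-row=0; cleared 0 line(s) (total 0); column heights now [1 1 2 0], max=2
Drop 2: Z rot3 at col 0 lands with bottom-row=1; cleared 0 line(s) (total 0); column heights now [3 4 2 0], max=4
Drop 3: Z rot0 at col 1 lands with bottom-row=3; cleared 0 line(s) (total 0); column heights now [3 5 5 4], max=5
Drop 4: Z rot0 at col 0 lands with bottom-row=5; cleared 0 line(s) (total 0); column heights now [7 7 6 4], max=7
Drop 5: O rot2 at col 0 lands with bottom-row=7; cleared 0 line(s) (total 0); column heights now [9 9 6 4], max=9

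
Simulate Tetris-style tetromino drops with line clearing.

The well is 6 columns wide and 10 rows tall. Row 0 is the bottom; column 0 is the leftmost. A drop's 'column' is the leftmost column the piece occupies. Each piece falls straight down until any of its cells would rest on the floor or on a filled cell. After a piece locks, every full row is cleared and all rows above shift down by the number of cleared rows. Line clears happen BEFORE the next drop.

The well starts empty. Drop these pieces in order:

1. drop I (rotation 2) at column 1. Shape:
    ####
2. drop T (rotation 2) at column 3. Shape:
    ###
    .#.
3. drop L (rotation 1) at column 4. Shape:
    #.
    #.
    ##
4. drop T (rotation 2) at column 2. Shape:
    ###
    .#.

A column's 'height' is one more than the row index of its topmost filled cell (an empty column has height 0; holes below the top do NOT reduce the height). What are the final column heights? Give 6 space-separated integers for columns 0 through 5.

Answer: 0 1 7 7 7 4

Derivation:
Drop 1: I rot2 at col 1 lands with bottom-row=0; cleared 0 line(s) (total 0); column heights now [0 1 1 1 1 0], max=1
Drop 2: T rot2 at col 3 lands with bottom-row=1; cleared 0 line(s) (total 0); column heights now [0 1 1 3 3 3], max=3
Drop 3: L rot1 at col 4 lands with bottom-row=3; cleared 0 line(s) (total 0); column heights now [0 1 1 3 6 4], max=6
Drop 4: T rot2 at col 2 lands with bottom-row=5; cleared 0 line(s) (total 0); column heights now [0 1 7 7 7 4], max=7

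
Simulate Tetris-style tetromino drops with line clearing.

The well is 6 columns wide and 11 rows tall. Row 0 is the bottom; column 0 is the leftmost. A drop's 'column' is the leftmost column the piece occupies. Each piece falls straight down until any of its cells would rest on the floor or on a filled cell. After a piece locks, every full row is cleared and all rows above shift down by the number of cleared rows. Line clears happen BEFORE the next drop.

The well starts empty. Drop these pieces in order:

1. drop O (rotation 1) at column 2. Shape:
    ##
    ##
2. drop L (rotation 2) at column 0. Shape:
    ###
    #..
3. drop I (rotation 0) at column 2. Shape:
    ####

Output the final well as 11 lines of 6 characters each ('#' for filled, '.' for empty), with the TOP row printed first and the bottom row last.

Answer: ......
......
......
......
......
......
......
..####
###...
#.##..
..##..

Derivation:
Drop 1: O rot1 at col 2 lands with bottom-row=0; cleared 0 line(s) (total 0); column heights now [0 0 2 2 0 0], max=2
Drop 2: L rot2 at col 0 lands with bottom-row=1; cleared 0 line(s) (total 0); column heights now [3 3 3 2 0 0], max=3
Drop 3: I rot0 at col 2 lands with bottom-row=3; cleared 0 line(s) (total 0); column heights now [3 3 4 4 4 4], max=4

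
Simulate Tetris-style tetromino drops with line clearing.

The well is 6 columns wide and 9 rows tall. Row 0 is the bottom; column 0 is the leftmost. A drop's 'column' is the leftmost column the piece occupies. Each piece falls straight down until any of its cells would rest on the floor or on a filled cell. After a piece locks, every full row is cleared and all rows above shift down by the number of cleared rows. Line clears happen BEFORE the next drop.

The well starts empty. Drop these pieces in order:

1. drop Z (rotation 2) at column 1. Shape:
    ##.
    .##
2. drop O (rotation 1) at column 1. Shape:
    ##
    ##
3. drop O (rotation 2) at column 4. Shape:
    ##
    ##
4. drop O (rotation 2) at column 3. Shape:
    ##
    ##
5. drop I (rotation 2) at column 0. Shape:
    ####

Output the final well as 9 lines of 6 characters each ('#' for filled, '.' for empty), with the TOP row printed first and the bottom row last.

Answer: ......
......
......
......
####..
.####.
.####.
.##.##
..####

Derivation:
Drop 1: Z rot2 at col 1 lands with bottom-row=0; cleared 0 line(s) (total 0); column heights now [0 2 2 1 0 0], max=2
Drop 2: O rot1 at col 1 lands with bottom-row=2; cleared 0 line(s) (total 0); column heights now [0 4 4 1 0 0], max=4
Drop 3: O rot2 at col 4 lands with bottom-row=0; cleared 0 line(s) (total 0); column heights now [0 4 4 1 2 2], max=4
Drop 4: O rot2 at col 3 lands with bottom-row=2; cleared 0 line(s) (total 0); column heights now [0 4 4 4 4 2], max=4
Drop 5: I rot2 at col 0 lands with bottom-row=4; cleared 0 line(s) (total 0); column heights now [5 5 5 5 4 2], max=5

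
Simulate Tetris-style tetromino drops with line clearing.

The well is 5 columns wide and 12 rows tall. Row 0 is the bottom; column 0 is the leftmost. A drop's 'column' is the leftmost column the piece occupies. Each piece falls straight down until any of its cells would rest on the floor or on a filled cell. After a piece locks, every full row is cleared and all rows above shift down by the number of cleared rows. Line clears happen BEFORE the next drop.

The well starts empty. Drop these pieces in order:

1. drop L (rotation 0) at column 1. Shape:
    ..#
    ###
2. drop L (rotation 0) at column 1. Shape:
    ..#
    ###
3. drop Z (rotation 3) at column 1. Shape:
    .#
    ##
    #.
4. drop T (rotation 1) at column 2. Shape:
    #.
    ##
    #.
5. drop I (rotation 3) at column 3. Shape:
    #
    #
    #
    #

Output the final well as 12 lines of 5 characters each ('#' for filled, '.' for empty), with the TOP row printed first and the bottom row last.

Drop 1: L rot0 at col 1 lands with bottom-row=0; cleared 0 line(s) (total 0); column heights now [0 1 1 2 0], max=2
Drop 2: L rot0 at col 1 lands with bottom-row=2; cleared 0 line(s) (total 0); column heights now [0 3 3 4 0], max=4
Drop 3: Z rot3 at col 1 lands with bottom-row=3; cleared 0 line(s) (total 0); column heights now [0 5 6 4 0], max=6
Drop 4: T rot1 at col 2 lands with bottom-row=6; cleared 0 line(s) (total 0); column heights now [0 5 9 8 0], max=9
Drop 5: I rot3 at col 3 lands with bottom-row=8; cleared 0 line(s) (total 0); column heights now [0 5 9 12 0], max=12

Answer: ...#.
...#.
...#.
..##.
..##.
..#..
..#..
.##..
.#.#.
.###.
...#.
.###.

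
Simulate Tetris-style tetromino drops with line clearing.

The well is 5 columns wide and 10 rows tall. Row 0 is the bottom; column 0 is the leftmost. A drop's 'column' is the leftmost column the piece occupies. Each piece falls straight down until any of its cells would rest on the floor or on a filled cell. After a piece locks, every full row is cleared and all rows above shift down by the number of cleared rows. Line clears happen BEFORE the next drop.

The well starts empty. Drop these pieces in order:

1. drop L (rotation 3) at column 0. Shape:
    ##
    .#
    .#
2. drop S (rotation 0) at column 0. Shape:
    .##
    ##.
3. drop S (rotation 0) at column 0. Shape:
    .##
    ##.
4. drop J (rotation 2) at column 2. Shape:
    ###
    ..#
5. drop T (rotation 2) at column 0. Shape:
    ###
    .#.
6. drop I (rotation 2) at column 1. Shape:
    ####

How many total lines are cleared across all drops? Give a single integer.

Answer: 0

Derivation:
Drop 1: L rot3 at col 0 lands with bottom-row=0; cleared 0 line(s) (total 0); column heights now [3 3 0 0 0], max=3
Drop 2: S rot0 at col 0 lands with bottom-row=3; cleared 0 line(s) (total 0); column heights now [4 5 5 0 0], max=5
Drop 3: S rot0 at col 0 lands with bottom-row=5; cleared 0 line(s) (total 0); column heights now [6 7 7 0 0], max=7
Drop 4: J rot2 at col 2 lands with bottom-row=6; cleared 0 line(s) (total 0); column heights now [6 7 8 8 8], max=8
Drop 5: T rot2 at col 0 lands with bottom-row=7; cleared 0 line(s) (total 0); column heights now [9 9 9 8 8], max=9
Drop 6: I rot2 at col 1 lands with bottom-row=9; cleared 0 line(s) (total 0); column heights now [9 10 10 10 10], max=10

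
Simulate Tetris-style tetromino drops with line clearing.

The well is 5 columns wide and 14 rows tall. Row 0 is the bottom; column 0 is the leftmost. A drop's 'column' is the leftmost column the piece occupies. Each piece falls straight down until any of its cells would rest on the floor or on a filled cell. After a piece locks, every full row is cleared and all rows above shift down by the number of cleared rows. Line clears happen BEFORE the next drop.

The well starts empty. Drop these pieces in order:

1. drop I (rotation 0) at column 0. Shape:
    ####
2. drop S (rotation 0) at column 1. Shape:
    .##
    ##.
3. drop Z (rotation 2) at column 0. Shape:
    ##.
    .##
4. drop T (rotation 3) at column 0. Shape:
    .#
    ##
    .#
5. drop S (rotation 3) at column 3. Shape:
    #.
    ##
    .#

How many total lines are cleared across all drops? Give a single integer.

Drop 1: I rot0 at col 0 lands with bottom-row=0; cleared 0 line(s) (total 0); column heights now [1 1 1 1 0], max=1
Drop 2: S rot0 at col 1 lands with bottom-row=1; cleared 0 line(s) (total 0); column heights now [1 2 3 3 0], max=3
Drop 3: Z rot2 at col 0 lands with bottom-row=3; cleared 0 line(s) (total 0); column heights now [5 5 4 3 0], max=5
Drop 4: T rot3 at col 0 lands with bottom-row=5; cleared 0 line(s) (total 0); column heights now [7 8 4 3 0], max=8
Drop 5: S rot3 at col 3 lands with bottom-row=2; cleared 0 line(s) (total 0); column heights now [7 8 4 5 4], max=8

Answer: 0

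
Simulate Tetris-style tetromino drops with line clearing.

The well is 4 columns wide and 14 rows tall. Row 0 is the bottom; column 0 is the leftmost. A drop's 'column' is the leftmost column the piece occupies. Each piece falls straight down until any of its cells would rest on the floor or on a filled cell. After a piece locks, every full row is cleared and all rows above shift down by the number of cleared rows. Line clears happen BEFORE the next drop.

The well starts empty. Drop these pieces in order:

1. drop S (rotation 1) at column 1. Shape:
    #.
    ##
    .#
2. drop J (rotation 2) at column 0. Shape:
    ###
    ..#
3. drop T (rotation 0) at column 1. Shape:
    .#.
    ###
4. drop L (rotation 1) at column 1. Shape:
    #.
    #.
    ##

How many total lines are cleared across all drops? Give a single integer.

Answer: 0

Derivation:
Drop 1: S rot1 at col 1 lands with bottom-row=0; cleared 0 line(s) (total 0); column heights now [0 3 2 0], max=3
Drop 2: J rot2 at col 0 lands with bottom-row=2; cleared 0 line(s) (total 0); column heights now [4 4 4 0], max=4
Drop 3: T rot0 at col 1 lands with bottom-row=4; cleared 0 line(s) (total 0); column heights now [4 5 6 5], max=6
Drop 4: L rot1 at col 1 lands with bottom-row=6; cleared 0 line(s) (total 0); column heights now [4 9 7 5], max=9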